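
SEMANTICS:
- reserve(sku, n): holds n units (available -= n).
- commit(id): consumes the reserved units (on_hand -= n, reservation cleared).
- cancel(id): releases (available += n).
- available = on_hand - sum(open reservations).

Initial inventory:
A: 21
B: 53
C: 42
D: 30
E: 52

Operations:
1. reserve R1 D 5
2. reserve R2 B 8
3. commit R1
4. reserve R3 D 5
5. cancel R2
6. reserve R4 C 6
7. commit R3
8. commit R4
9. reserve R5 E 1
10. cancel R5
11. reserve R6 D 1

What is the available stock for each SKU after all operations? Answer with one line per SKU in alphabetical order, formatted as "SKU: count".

Step 1: reserve R1 D 5 -> on_hand[A=21 B=53 C=42 D=30 E=52] avail[A=21 B=53 C=42 D=25 E=52] open={R1}
Step 2: reserve R2 B 8 -> on_hand[A=21 B=53 C=42 D=30 E=52] avail[A=21 B=45 C=42 D=25 E=52] open={R1,R2}
Step 3: commit R1 -> on_hand[A=21 B=53 C=42 D=25 E=52] avail[A=21 B=45 C=42 D=25 E=52] open={R2}
Step 4: reserve R3 D 5 -> on_hand[A=21 B=53 C=42 D=25 E=52] avail[A=21 B=45 C=42 D=20 E=52] open={R2,R3}
Step 5: cancel R2 -> on_hand[A=21 B=53 C=42 D=25 E=52] avail[A=21 B=53 C=42 D=20 E=52] open={R3}
Step 6: reserve R4 C 6 -> on_hand[A=21 B=53 C=42 D=25 E=52] avail[A=21 B=53 C=36 D=20 E=52] open={R3,R4}
Step 7: commit R3 -> on_hand[A=21 B=53 C=42 D=20 E=52] avail[A=21 B=53 C=36 D=20 E=52] open={R4}
Step 8: commit R4 -> on_hand[A=21 B=53 C=36 D=20 E=52] avail[A=21 B=53 C=36 D=20 E=52] open={}
Step 9: reserve R5 E 1 -> on_hand[A=21 B=53 C=36 D=20 E=52] avail[A=21 B=53 C=36 D=20 E=51] open={R5}
Step 10: cancel R5 -> on_hand[A=21 B=53 C=36 D=20 E=52] avail[A=21 B=53 C=36 D=20 E=52] open={}
Step 11: reserve R6 D 1 -> on_hand[A=21 B=53 C=36 D=20 E=52] avail[A=21 B=53 C=36 D=19 E=52] open={R6}

Answer: A: 21
B: 53
C: 36
D: 19
E: 52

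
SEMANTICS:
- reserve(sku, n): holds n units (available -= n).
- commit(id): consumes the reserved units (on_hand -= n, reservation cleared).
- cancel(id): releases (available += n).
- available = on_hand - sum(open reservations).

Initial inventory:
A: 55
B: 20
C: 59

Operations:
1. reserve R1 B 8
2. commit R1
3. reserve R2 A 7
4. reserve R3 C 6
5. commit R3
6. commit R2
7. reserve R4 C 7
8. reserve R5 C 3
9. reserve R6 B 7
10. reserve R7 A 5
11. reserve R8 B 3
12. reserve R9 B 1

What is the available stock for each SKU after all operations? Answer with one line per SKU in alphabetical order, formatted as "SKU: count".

Answer: A: 43
B: 1
C: 43

Derivation:
Step 1: reserve R1 B 8 -> on_hand[A=55 B=20 C=59] avail[A=55 B=12 C=59] open={R1}
Step 2: commit R1 -> on_hand[A=55 B=12 C=59] avail[A=55 B=12 C=59] open={}
Step 3: reserve R2 A 7 -> on_hand[A=55 B=12 C=59] avail[A=48 B=12 C=59] open={R2}
Step 4: reserve R3 C 6 -> on_hand[A=55 B=12 C=59] avail[A=48 B=12 C=53] open={R2,R3}
Step 5: commit R3 -> on_hand[A=55 B=12 C=53] avail[A=48 B=12 C=53] open={R2}
Step 6: commit R2 -> on_hand[A=48 B=12 C=53] avail[A=48 B=12 C=53] open={}
Step 7: reserve R4 C 7 -> on_hand[A=48 B=12 C=53] avail[A=48 B=12 C=46] open={R4}
Step 8: reserve R5 C 3 -> on_hand[A=48 B=12 C=53] avail[A=48 B=12 C=43] open={R4,R5}
Step 9: reserve R6 B 7 -> on_hand[A=48 B=12 C=53] avail[A=48 B=5 C=43] open={R4,R5,R6}
Step 10: reserve R7 A 5 -> on_hand[A=48 B=12 C=53] avail[A=43 B=5 C=43] open={R4,R5,R6,R7}
Step 11: reserve R8 B 3 -> on_hand[A=48 B=12 C=53] avail[A=43 B=2 C=43] open={R4,R5,R6,R7,R8}
Step 12: reserve R9 B 1 -> on_hand[A=48 B=12 C=53] avail[A=43 B=1 C=43] open={R4,R5,R6,R7,R8,R9}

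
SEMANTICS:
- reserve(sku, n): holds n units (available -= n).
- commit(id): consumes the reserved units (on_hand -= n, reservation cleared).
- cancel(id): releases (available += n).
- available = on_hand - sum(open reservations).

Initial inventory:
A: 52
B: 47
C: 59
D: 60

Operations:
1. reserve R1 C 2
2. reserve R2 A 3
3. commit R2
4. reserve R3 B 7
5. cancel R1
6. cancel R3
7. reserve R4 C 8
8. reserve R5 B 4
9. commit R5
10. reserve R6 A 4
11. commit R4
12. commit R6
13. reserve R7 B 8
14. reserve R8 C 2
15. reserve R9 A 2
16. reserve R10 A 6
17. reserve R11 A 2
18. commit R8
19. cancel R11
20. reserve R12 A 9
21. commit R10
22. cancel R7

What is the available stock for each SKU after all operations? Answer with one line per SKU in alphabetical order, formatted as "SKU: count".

Step 1: reserve R1 C 2 -> on_hand[A=52 B=47 C=59 D=60] avail[A=52 B=47 C=57 D=60] open={R1}
Step 2: reserve R2 A 3 -> on_hand[A=52 B=47 C=59 D=60] avail[A=49 B=47 C=57 D=60] open={R1,R2}
Step 3: commit R2 -> on_hand[A=49 B=47 C=59 D=60] avail[A=49 B=47 C=57 D=60] open={R1}
Step 4: reserve R3 B 7 -> on_hand[A=49 B=47 C=59 D=60] avail[A=49 B=40 C=57 D=60] open={R1,R3}
Step 5: cancel R1 -> on_hand[A=49 B=47 C=59 D=60] avail[A=49 B=40 C=59 D=60] open={R3}
Step 6: cancel R3 -> on_hand[A=49 B=47 C=59 D=60] avail[A=49 B=47 C=59 D=60] open={}
Step 7: reserve R4 C 8 -> on_hand[A=49 B=47 C=59 D=60] avail[A=49 B=47 C=51 D=60] open={R4}
Step 8: reserve R5 B 4 -> on_hand[A=49 B=47 C=59 D=60] avail[A=49 B=43 C=51 D=60] open={R4,R5}
Step 9: commit R5 -> on_hand[A=49 B=43 C=59 D=60] avail[A=49 B=43 C=51 D=60] open={R4}
Step 10: reserve R6 A 4 -> on_hand[A=49 B=43 C=59 D=60] avail[A=45 B=43 C=51 D=60] open={R4,R6}
Step 11: commit R4 -> on_hand[A=49 B=43 C=51 D=60] avail[A=45 B=43 C=51 D=60] open={R6}
Step 12: commit R6 -> on_hand[A=45 B=43 C=51 D=60] avail[A=45 B=43 C=51 D=60] open={}
Step 13: reserve R7 B 8 -> on_hand[A=45 B=43 C=51 D=60] avail[A=45 B=35 C=51 D=60] open={R7}
Step 14: reserve R8 C 2 -> on_hand[A=45 B=43 C=51 D=60] avail[A=45 B=35 C=49 D=60] open={R7,R8}
Step 15: reserve R9 A 2 -> on_hand[A=45 B=43 C=51 D=60] avail[A=43 B=35 C=49 D=60] open={R7,R8,R9}
Step 16: reserve R10 A 6 -> on_hand[A=45 B=43 C=51 D=60] avail[A=37 B=35 C=49 D=60] open={R10,R7,R8,R9}
Step 17: reserve R11 A 2 -> on_hand[A=45 B=43 C=51 D=60] avail[A=35 B=35 C=49 D=60] open={R10,R11,R7,R8,R9}
Step 18: commit R8 -> on_hand[A=45 B=43 C=49 D=60] avail[A=35 B=35 C=49 D=60] open={R10,R11,R7,R9}
Step 19: cancel R11 -> on_hand[A=45 B=43 C=49 D=60] avail[A=37 B=35 C=49 D=60] open={R10,R7,R9}
Step 20: reserve R12 A 9 -> on_hand[A=45 B=43 C=49 D=60] avail[A=28 B=35 C=49 D=60] open={R10,R12,R7,R9}
Step 21: commit R10 -> on_hand[A=39 B=43 C=49 D=60] avail[A=28 B=35 C=49 D=60] open={R12,R7,R9}
Step 22: cancel R7 -> on_hand[A=39 B=43 C=49 D=60] avail[A=28 B=43 C=49 D=60] open={R12,R9}

Answer: A: 28
B: 43
C: 49
D: 60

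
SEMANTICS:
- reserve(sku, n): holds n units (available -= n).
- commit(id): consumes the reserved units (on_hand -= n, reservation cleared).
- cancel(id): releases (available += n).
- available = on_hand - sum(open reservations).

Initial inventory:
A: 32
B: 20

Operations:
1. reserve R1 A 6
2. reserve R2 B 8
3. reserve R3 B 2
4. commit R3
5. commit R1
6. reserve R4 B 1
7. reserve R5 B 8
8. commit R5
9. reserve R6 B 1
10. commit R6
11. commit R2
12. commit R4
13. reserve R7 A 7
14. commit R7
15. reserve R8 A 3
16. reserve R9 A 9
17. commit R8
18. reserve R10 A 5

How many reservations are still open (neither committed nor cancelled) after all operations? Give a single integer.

Answer: 2

Derivation:
Step 1: reserve R1 A 6 -> on_hand[A=32 B=20] avail[A=26 B=20] open={R1}
Step 2: reserve R2 B 8 -> on_hand[A=32 B=20] avail[A=26 B=12] open={R1,R2}
Step 3: reserve R3 B 2 -> on_hand[A=32 B=20] avail[A=26 B=10] open={R1,R2,R3}
Step 4: commit R3 -> on_hand[A=32 B=18] avail[A=26 B=10] open={R1,R2}
Step 5: commit R1 -> on_hand[A=26 B=18] avail[A=26 B=10] open={R2}
Step 6: reserve R4 B 1 -> on_hand[A=26 B=18] avail[A=26 B=9] open={R2,R4}
Step 7: reserve R5 B 8 -> on_hand[A=26 B=18] avail[A=26 B=1] open={R2,R4,R5}
Step 8: commit R5 -> on_hand[A=26 B=10] avail[A=26 B=1] open={R2,R4}
Step 9: reserve R6 B 1 -> on_hand[A=26 B=10] avail[A=26 B=0] open={R2,R4,R6}
Step 10: commit R6 -> on_hand[A=26 B=9] avail[A=26 B=0] open={R2,R4}
Step 11: commit R2 -> on_hand[A=26 B=1] avail[A=26 B=0] open={R4}
Step 12: commit R4 -> on_hand[A=26 B=0] avail[A=26 B=0] open={}
Step 13: reserve R7 A 7 -> on_hand[A=26 B=0] avail[A=19 B=0] open={R7}
Step 14: commit R7 -> on_hand[A=19 B=0] avail[A=19 B=0] open={}
Step 15: reserve R8 A 3 -> on_hand[A=19 B=0] avail[A=16 B=0] open={R8}
Step 16: reserve R9 A 9 -> on_hand[A=19 B=0] avail[A=7 B=0] open={R8,R9}
Step 17: commit R8 -> on_hand[A=16 B=0] avail[A=7 B=0] open={R9}
Step 18: reserve R10 A 5 -> on_hand[A=16 B=0] avail[A=2 B=0] open={R10,R9}
Open reservations: ['R10', 'R9'] -> 2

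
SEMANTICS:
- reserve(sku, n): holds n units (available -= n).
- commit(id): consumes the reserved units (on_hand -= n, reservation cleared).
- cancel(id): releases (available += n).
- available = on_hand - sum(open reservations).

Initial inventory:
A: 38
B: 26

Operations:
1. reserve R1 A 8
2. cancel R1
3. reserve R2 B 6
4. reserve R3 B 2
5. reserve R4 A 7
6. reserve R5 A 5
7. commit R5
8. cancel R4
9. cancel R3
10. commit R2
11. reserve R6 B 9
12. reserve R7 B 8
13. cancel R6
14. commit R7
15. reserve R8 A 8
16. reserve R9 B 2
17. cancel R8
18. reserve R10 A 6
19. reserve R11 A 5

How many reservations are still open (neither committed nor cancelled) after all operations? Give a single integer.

Step 1: reserve R1 A 8 -> on_hand[A=38 B=26] avail[A=30 B=26] open={R1}
Step 2: cancel R1 -> on_hand[A=38 B=26] avail[A=38 B=26] open={}
Step 3: reserve R2 B 6 -> on_hand[A=38 B=26] avail[A=38 B=20] open={R2}
Step 4: reserve R3 B 2 -> on_hand[A=38 B=26] avail[A=38 B=18] open={R2,R3}
Step 5: reserve R4 A 7 -> on_hand[A=38 B=26] avail[A=31 B=18] open={R2,R3,R4}
Step 6: reserve R5 A 5 -> on_hand[A=38 B=26] avail[A=26 B=18] open={R2,R3,R4,R5}
Step 7: commit R5 -> on_hand[A=33 B=26] avail[A=26 B=18] open={R2,R3,R4}
Step 8: cancel R4 -> on_hand[A=33 B=26] avail[A=33 B=18] open={R2,R3}
Step 9: cancel R3 -> on_hand[A=33 B=26] avail[A=33 B=20] open={R2}
Step 10: commit R2 -> on_hand[A=33 B=20] avail[A=33 B=20] open={}
Step 11: reserve R6 B 9 -> on_hand[A=33 B=20] avail[A=33 B=11] open={R6}
Step 12: reserve R7 B 8 -> on_hand[A=33 B=20] avail[A=33 B=3] open={R6,R7}
Step 13: cancel R6 -> on_hand[A=33 B=20] avail[A=33 B=12] open={R7}
Step 14: commit R7 -> on_hand[A=33 B=12] avail[A=33 B=12] open={}
Step 15: reserve R8 A 8 -> on_hand[A=33 B=12] avail[A=25 B=12] open={R8}
Step 16: reserve R9 B 2 -> on_hand[A=33 B=12] avail[A=25 B=10] open={R8,R9}
Step 17: cancel R8 -> on_hand[A=33 B=12] avail[A=33 B=10] open={R9}
Step 18: reserve R10 A 6 -> on_hand[A=33 B=12] avail[A=27 B=10] open={R10,R9}
Step 19: reserve R11 A 5 -> on_hand[A=33 B=12] avail[A=22 B=10] open={R10,R11,R9}
Open reservations: ['R10', 'R11', 'R9'] -> 3

Answer: 3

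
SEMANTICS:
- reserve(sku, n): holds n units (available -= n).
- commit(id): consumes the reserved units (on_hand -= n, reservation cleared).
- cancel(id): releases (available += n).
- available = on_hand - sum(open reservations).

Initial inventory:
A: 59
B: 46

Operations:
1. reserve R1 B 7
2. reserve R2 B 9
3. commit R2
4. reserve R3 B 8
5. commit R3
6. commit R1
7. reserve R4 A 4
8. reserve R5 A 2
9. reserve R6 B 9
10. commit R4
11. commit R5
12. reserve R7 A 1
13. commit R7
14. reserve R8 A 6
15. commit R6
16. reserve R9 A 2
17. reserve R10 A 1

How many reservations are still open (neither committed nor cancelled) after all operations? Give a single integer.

Answer: 3

Derivation:
Step 1: reserve R1 B 7 -> on_hand[A=59 B=46] avail[A=59 B=39] open={R1}
Step 2: reserve R2 B 9 -> on_hand[A=59 B=46] avail[A=59 B=30] open={R1,R2}
Step 3: commit R2 -> on_hand[A=59 B=37] avail[A=59 B=30] open={R1}
Step 4: reserve R3 B 8 -> on_hand[A=59 B=37] avail[A=59 B=22] open={R1,R3}
Step 5: commit R3 -> on_hand[A=59 B=29] avail[A=59 B=22] open={R1}
Step 6: commit R1 -> on_hand[A=59 B=22] avail[A=59 B=22] open={}
Step 7: reserve R4 A 4 -> on_hand[A=59 B=22] avail[A=55 B=22] open={R4}
Step 8: reserve R5 A 2 -> on_hand[A=59 B=22] avail[A=53 B=22] open={R4,R5}
Step 9: reserve R6 B 9 -> on_hand[A=59 B=22] avail[A=53 B=13] open={R4,R5,R6}
Step 10: commit R4 -> on_hand[A=55 B=22] avail[A=53 B=13] open={R5,R6}
Step 11: commit R5 -> on_hand[A=53 B=22] avail[A=53 B=13] open={R6}
Step 12: reserve R7 A 1 -> on_hand[A=53 B=22] avail[A=52 B=13] open={R6,R7}
Step 13: commit R7 -> on_hand[A=52 B=22] avail[A=52 B=13] open={R6}
Step 14: reserve R8 A 6 -> on_hand[A=52 B=22] avail[A=46 B=13] open={R6,R8}
Step 15: commit R6 -> on_hand[A=52 B=13] avail[A=46 B=13] open={R8}
Step 16: reserve R9 A 2 -> on_hand[A=52 B=13] avail[A=44 B=13] open={R8,R9}
Step 17: reserve R10 A 1 -> on_hand[A=52 B=13] avail[A=43 B=13] open={R10,R8,R9}
Open reservations: ['R10', 'R8', 'R9'] -> 3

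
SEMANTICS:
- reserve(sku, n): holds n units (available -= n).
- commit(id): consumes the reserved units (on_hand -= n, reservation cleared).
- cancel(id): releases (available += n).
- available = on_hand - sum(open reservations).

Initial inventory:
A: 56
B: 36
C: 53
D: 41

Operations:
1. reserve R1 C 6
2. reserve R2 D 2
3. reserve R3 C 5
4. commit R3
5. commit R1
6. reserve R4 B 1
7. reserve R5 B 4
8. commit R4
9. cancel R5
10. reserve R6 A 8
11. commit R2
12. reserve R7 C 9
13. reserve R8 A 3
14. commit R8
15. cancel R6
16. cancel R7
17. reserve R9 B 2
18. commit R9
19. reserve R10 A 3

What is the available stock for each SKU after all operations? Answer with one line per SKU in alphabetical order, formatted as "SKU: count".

Step 1: reserve R1 C 6 -> on_hand[A=56 B=36 C=53 D=41] avail[A=56 B=36 C=47 D=41] open={R1}
Step 2: reserve R2 D 2 -> on_hand[A=56 B=36 C=53 D=41] avail[A=56 B=36 C=47 D=39] open={R1,R2}
Step 3: reserve R3 C 5 -> on_hand[A=56 B=36 C=53 D=41] avail[A=56 B=36 C=42 D=39] open={R1,R2,R3}
Step 4: commit R3 -> on_hand[A=56 B=36 C=48 D=41] avail[A=56 B=36 C=42 D=39] open={R1,R2}
Step 5: commit R1 -> on_hand[A=56 B=36 C=42 D=41] avail[A=56 B=36 C=42 D=39] open={R2}
Step 6: reserve R4 B 1 -> on_hand[A=56 B=36 C=42 D=41] avail[A=56 B=35 C=42 D=39] open={R2,R4}
Step 7: reserve R5 B 4 -> on_hand[A=56 B=36 C=42 D=41] avail[A=56 B=31 C=42 D=39] open={R2,R4,R5}
Step 8: commit R4 -> on_hand[A=56 B=35 C=42 D=41] avail[A=56 B=31 C=42 D=39] open={R2,R5}
Step 9: cancel R5 -> on_hand[A=56 B=35 C=42 D=41] avail[A=56 B=35 C=42 D=39] open={R2}
Step 10: reserve R6 A 8 -> on_hand[A=56 B=35 C=42 D=41] avail[A=48 B=35 C=42 D=39] open={R2,R6}
Step 11: commit R2 -> on_hand[A=56 B=35 C=42 D=39] avail[A=48 B=35 C=42 D=39] open={R6}
Step 12: reserve R7 C 9 -> on_hand[A=56 B=35 C=42 D=39] avail[A=48 B=35 C=33 D=39] open={R6,R7}
Step 13: reserve R8 A 3 -> on_hand[A=56 B=35 C=42 D=39] avail[A=45 B=35 C=33 D=39] open={R6,R7,R8}
Step 14: commit R8 -> on_hand[A=53 B=35 C=42 D=39] avail[A=45 B=35 C=33 D=39] open={R6,R7}
Step 15: cancel R6 -> on_hand[A=53 B=35 C=42 D=39] avail[A=53 B=35 C=33 D=39] open={R7}
Step 16: cancel R7 -> on_hand[A=53 B=35 C=42 D=39] avail[A=53 B=35 C=42 D=39] open={}
Step 17: reserve R9 B 2 -> on_hand[A=53 B=35 C=42 D=39] avail[A=53 B=33 C=42 D=39] open={R9}
Step 18: commit R9 -> on_hand[A=53 B=33 C=42 D=39] avail[A=53 B=33 C=42 D=39] open={}
Step 19: reserve R10 A 3 -> on_hand[A=53 B=33 C=42 D=39] avail[A=50 B=33 C=42 D=39] open={R10}

Answer: A: 50
B: 33
C: 42
D: 39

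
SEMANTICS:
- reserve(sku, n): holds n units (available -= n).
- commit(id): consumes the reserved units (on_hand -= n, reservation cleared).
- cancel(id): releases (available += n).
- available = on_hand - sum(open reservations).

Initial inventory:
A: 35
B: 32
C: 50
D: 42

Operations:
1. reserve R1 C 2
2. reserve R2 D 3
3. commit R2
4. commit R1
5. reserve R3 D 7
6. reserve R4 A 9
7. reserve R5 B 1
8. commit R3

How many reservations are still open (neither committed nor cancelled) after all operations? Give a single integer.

Step 1: reserve R1 C 2 -> on_hand[A=35 B=32 C=50 D=42] avail[A=35 B=32 C=48 D=42] open={R1}
Step 2: reserve R2 D 3 -> on_hand[A=35 B=32 C=50 D=42] avail[A=35 B=32 C=48 D=39] open={R1,R2}
Step 3: commit R2 -> on_hand[A=35 B=32 C=50 D=39] avail[A=35 B=32 C=48 D=39] open={R1}
Step 4: commit R1 -> on_hand[A=35 B=32 C=48 D=39] avail[A=35 B=32 C=48 D=39] open={}
Step 5: reserve R3 D 7 -> on_hand[A=35 B=32 C=48 D=39] avail[A=35 B=32 C=48 D=32] open={R3}
Step 6: reserve R4 A 9 -> on_hand[A=35 B=32 C=48 D=39] avail[A=26 B=32 C=48 D=32] open={R3,R4}
Step 7: reserve R5 B 1 -> on_hand[A=35 B=32 C=48 D=39] avail[A=26 B=31 C=48 D=32] open={R3,R4,R5}
Step 8: commit R3 -> on_hand[A=35 B=32 C=48 D=32] avail[A=26 B=31 C=48 D=32] open={R4,R5}
Open reservations: ['R4', 'R5'] -> 2

Answer: 2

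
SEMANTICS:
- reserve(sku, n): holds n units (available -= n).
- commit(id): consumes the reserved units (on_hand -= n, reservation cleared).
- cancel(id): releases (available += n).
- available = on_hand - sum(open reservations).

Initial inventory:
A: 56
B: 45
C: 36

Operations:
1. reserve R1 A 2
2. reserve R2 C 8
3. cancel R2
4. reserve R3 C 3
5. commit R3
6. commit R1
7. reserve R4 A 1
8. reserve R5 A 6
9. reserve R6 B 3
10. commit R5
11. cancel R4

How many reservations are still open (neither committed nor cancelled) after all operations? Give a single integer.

Answer: 1

Derivation:
Step 1: reserve R1 A 2 -> on_hand[A=56 B=45 C=36] avail[A=54 B=45 C=36] open={R1}
Step 2: reserve R2 C 8 -> on_hand[A=56 B=45 C=36] avail[A=54 B=45 C=28] open={R1,R2}
Step 3: cancel R2 -> on_hand[A=56 B=45 C=36] avail[A=54 B=45 C=36] open={R1}
Step 4: reserve R3 C 3 -> on_hand[A=56 B=45 C=36] avail[A=54 B=45 C=33] open={R1,R3}
Step 5: commit R3 -> on_hand[A=56 B=45 C=33] avail[A=54 B=45 C=33] open={R1}
Step 6: commit R1 -> on_hand[A=54 B=45 C=33] avail[A=54 B=45 C=33] open={}
Step 7: reserve R4 A 1 -> on_hand[A=54 B=45 C=33] avail[A=53 B=45 C=33] open={R4}
Step 8: reserve R5 A 6 -> on_hand[A=54 B=45 C=33] avail[A=47 B=45 C=33] open={R4,R5}
Step 9: reserve R6 B 3 -> on_hand[A=54 B=45 C=33] avail[A=47 B=42 C=33] open={R4,R5,R6}
Step 10: commit R5 -> on_hand[A=48 B=45 C=33] avail[A=47 B=42 C=33] open={R4,R6}
Step 11: cancel R4 -> on_hand[A=48 B=45 C=33] avail[A=48 B=42 C=33] open={R6}
Open reservations: ['R6'] -> 1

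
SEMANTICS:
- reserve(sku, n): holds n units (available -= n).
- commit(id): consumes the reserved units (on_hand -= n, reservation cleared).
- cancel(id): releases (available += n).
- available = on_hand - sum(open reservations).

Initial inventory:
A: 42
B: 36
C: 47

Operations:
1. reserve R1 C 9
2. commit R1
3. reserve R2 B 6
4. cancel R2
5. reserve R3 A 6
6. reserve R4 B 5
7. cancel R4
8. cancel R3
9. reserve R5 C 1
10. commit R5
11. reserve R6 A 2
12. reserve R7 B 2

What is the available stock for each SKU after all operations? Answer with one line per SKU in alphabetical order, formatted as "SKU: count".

Answer: A: 40
B: 34
C: 37

Derivation:
Step 1: reserve R1 C 9 -> on_hand[A=42 B=36 C=47] avail[A=42 B=36 C=38] open={R1}
Step 2: commit R1 -> on_hand[A=42 B=36 C=38] avail[A=42 B=36 C=38] open={}
Step 3: reserve R2 B 6 -> on_hand[A=42 B=36 C=38] avail[A=42 B=30 C=38] open={R2}
Step 4: cancel R2 -> on_hand[A=42 B=36 C=38] avail[A=42 B=36 C=38] open={}
Step 5: reserve R3 A 6 -> on_hand[A=42 B=36 C=38] avail[A=36 B=36 C=38] open={R3}
Step 6: reserve R4 B 5 -> on_hand[A=42 B=36 C=38] avail[A=36 B=31 C=38] open={R3,R4}
Step 7: cancel R4 -> on_hand[A=42 B=36 C=38] avail[A=36 B=36 C=38] open={R3}
Step 8: cancel R3 -> on_hand[A=42 B=36 C=38] avail[A=42 B=36 C=38] open={}
Step 9: reserve R5 C 1 -> on_hand[A=42 B=36 C=38] avail[A=42 B=36 C=37] open={R5}
Step 10: commit R5 -> on_hand[A=42 B=36 C=37] avail[A=42 B=36 C=37] open={}
Step 11: reserve R6 A 2 -> on_hand[A=42 B=36 C=37] avail[A=40 B=36 C=37] open={R6}
Step 12: reserve R7 B 2 -> on_hand[A=42 B=36 C=37] avail[A=40 B=34 C=37] open={R6,R7}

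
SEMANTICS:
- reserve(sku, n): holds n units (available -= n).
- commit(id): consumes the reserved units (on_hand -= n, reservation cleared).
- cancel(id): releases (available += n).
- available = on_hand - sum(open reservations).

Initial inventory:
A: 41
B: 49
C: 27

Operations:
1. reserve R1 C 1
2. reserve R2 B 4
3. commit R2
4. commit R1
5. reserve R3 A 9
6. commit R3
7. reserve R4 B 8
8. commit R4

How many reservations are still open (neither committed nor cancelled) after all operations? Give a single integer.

Answer: 0

Derivation:
Step 1: reserve R1 C 1 -> on_hand[A=41 B=49 C=27] avail[A=41 B=49 C=26] open={R1}
Step 2: reserve R2 B 4 -> on_hand[A=41 B=49 C=27] avail[A=41 B=45 C=26] open={R1,R2}
Step 3: commit R2 -> on_hand[A=41 B=45 C=27] avail[A=41 B=45 C=26] open={R1}
Step 4: commit R1 -> on_hand[A=41 B=45 C=26] avail[A=41 B=45 C=26] open={}
Step 5: reserve R3 A 9 -> on_hand[A=41 B=45 C=26] avail[A=32 B=45 C=26] open={R3}
Step 6: commit R3 -> on_hand[A=32 B=45 C=26] avail[A=32 B=45 C=26] open={}
Step 7: reserve R4 B 8 -> on_hand[A=32 B=45 C=26] avail[A=32 B=37 C=26] open={R4}
Step 8: commit R4 -> on_hand[A=32 B=37 C=26] avail[A=32 B=37 C=26] open={}
Open reservations: [] -> 0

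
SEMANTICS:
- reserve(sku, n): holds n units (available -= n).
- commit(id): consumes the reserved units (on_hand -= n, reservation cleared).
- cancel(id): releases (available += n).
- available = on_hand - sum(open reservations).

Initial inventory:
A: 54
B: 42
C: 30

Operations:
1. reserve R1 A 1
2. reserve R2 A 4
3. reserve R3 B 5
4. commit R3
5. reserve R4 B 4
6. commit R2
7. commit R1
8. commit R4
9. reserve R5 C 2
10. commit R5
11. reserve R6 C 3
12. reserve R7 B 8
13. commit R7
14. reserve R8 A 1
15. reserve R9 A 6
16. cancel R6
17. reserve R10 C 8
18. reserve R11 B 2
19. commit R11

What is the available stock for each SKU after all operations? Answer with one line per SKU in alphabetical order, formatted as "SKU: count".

Step 1: reserve R1 A 1 -> on_hand[A=54 B=42 C=30] avail[A=53 B=42 C=30] open={R1}
Step 2: reserve R2 A 4 -> on_hand[A=54 B=42 C=30] avail[A=49 B=42 C=30] open={R1,R2}
Step 3: reserve R3 B 5 -> on_hand[A=54 B=42 C=30] avail[A=49 B=37 C=30] open={R1,R2,R3}
Step 4: commit R3 -> on_hand[A=54 B=37 C=30] avail[A=49 B=37 C=30] open={R1,R2}
Step 5: reserve R4 B 4 -> on_hand[A=54 B=37 C=30] avail[A=49 B=33 C=30] open={R1,R2,R4}
Step 6: commit R2 -> on_hand[A=50 B=37 C=30] avail[A=49 B=33 C=30] open={R1,R4}
Step 7: commit R1 -> on_hand[A=49 B=37 C=30] avail[A=49 B=33 C=30] open={R4}
Step 8: commit R4 -> on_hand[A=49 B=33 C=30] avail[A=49 B=33 C=30] open={}
Step 9: reserve R5 C 2 -> on_hand[A=49 B=33 C=30] avail[A=49 B=33 C=28] open={R5}
Step 10: commit R5 -> on_hand[A=49 B=33 C=28] avail[A=49 B=33 C=28] open={}
Step 11: reserve R6 C 3 -> on_hand[A=49 B=33 C=28] avail[A=49 B=33 C=25] open={R6}
Step 12: reserve R7 B 8 -> on_hand[A=49 B=33 C=28] avail[A=49 B=25 C=25] open={R6,R7}
Step 13: commit R7 -> on_hand[A=49 B=25 C=28] avail[A=49 B=25 C=25] open={R6}
Step 14: reserve R8 A 1 -> on_hand[A=49 B=25 C=28] avail[A=48 B=25 C=25] open={R6,R8}
Step 15: reserve R9 A 6 -> on_hand[A=49 B=25 C=28] avail[A=42 B=25 C=25] open={R6,R8,R9}
Step 16: cancel R6 -> on_hand[A=49 B=25 C=28] avail[A=42 B=25 C=28] open={R8,R9}
Step 17: reserve R10 C 8 -> on_hand[A=49 B=25 C=28] avail[A=42 B=25 C=20] open={R10,R8,R9}
Step 18: reserve R11 B 2 -> on_hand[A=49 B=25 C=28] avail[A=42 B=23 C=20] open={R10,R11,R8,R9}
Step 19: commit R11 -> on_hand[A=49 B=23 C=28] avail[A=42 B=23 C=20] open={R10,R8,R9}

Answer: A: 42
B: 23
C: 20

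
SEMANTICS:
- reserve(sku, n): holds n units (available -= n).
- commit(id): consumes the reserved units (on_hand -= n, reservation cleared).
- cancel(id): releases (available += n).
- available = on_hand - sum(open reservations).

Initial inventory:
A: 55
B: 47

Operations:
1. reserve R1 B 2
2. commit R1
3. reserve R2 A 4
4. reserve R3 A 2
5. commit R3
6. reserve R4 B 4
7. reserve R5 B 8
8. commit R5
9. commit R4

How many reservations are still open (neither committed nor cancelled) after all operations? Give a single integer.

Answer: 1

Derivation:
Step 1: reserve R1 B 2 -> on_hand[A=55 B=47] avail[A=55 B=45] open={R1}
Step 2: commit R1 -> on_hand[A=55 B=45] avail[A=55 B=45] open={}
Step 3: reserve R2 A 4 -> on_hand[A=55 B=45] avail[A=51 B=45] open={R2}
Step 4: reserve R3 A 2 -> on_hand[A=55 B=45] avail[A=49 B=45] open={R2,R3}
Step 5: commit R3 -> on_hand[A=53 B=45] avail[A=49 B=45] open={R2}
Step 6: reserve R4 B 4 -> on_hand[A=53 B=45] avail[A=49 B=41] open={R2,R4}
Step 7: reserve R5 B 8 -> on_hand[A=53 B=45] avail[A=49 B=33] open={R2,R4,R5}
Step 8: commit R5 -> on_hand[A=53 B=37] avail[A=49 B=33] open={R2,R4}
Step 9: commit R4 -> on_hand[A=53 B=33] avail[A=49 B=33] open={R2}
Open reservations: ['R2'] -> 1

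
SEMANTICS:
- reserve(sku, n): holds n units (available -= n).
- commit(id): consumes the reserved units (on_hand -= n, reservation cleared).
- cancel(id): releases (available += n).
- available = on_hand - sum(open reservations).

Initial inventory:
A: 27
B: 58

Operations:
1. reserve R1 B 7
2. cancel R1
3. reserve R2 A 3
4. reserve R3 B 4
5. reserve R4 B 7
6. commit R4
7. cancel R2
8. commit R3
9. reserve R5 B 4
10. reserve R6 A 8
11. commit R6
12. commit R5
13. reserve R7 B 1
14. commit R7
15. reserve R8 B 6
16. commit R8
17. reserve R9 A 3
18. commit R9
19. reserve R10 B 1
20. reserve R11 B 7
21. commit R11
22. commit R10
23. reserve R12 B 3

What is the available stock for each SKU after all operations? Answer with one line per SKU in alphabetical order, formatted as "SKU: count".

Answer: A: 16
B: 25

Derivation:
Step 1: reserve R1 B 7 -> on_hand[A=27 B=58] avail[A=27 B=51] open={R1}
Step 2: cancel R1 -> on_hand[A=27 B=58] avail[A=27 B=58] open={}
Step 3: reserve R2 A 3 -> on_hand[A=27 B=58] avail[A=24 B=58] open={R2}
Step 4: reserve R3 B 4 -> on_hand[A=27 B=58] avail[A=24 B=54] open={R2,R3}
Step 5: reserve R4 B 7 -> on_hand[A=27 B=58] avail[A=24 B=47] open={R2,R3,R4}
Step 6: commit R4 -> on_hand[A=27 B=51] avail[A=24 B=47] open={R2,R3}
Step 7: cancel R2 -> on_hand[A=27 B=51] avail[A=27 B=47] open={R3}
Step 8: commit R3 -> on_hand[A=27 B=47] avail[A=27 B=47] open={}
Step 9: reserve R5 B 4 -> on_hand[A=27 B=47] avail[A=27 B=43] open={R5}
Step 10: reserve R6 A 8 -> on_hand[A=27 B=47] avail[A=19 B=43] open={R5,R6}
Step 11: commit R6 -> on_hand[A=19 B=47] avail[A=19 B=43] open={R5}
Step 12: commit R5 -> on_hand[A=19 B=43] avail[A=19 B=43] open={}
Step 13: reserve R7 B 1 -> on_hand[A=19 B=43] avail[A=19 B=42] open={R7}
Step 14: commit R7 -> on_hand[A=19 B=42] avail[A=19 B=42] open={}
Step 15: reserve R8 B 6 -> on_hand[A=19 B=42] avail[A=19 B=36] open={R8}
Step 16: commit R8 -> on_hand[A=19 B=36] avail[A=19 B=36] open={}
Step 17: reserve R9 A 3 -> on_hand[A=19 B=36] avail[A=16 B=36] open={R9}
Step 18: commit R9 -> on_hand[A=16 B=36] avail[A=16 B=36] open={}
Step 19: reserve R10 B 1 -> on_hand[A=16 B=36] avail[A=16 B=35] open={R10}
Step 20: reserve R11 B 7 -> on_hand[A=16 B=36] avail[A=16 B=28] open={R10,R11}
Step 21: commit R11 -> on_hand[A=16 B=29] avail[A=16 B=28] open={R10}
Step 22: commit R10 -> on_hand[A=16 B=28] avail[A=16 B=28] open={}
Step 23: reserve R12 B 3 -> on_hand[A=16 B=28] avail[A=16 B=25] open={R12}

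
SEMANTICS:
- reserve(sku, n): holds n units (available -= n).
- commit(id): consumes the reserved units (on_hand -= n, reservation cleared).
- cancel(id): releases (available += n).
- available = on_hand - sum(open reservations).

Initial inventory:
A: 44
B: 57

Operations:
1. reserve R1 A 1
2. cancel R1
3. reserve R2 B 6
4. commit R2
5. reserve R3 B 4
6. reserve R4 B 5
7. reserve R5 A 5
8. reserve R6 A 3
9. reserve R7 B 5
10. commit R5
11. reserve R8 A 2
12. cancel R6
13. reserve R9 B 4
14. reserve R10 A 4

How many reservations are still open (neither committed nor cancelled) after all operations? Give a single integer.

Answer: 6

Derivation:
Step 1: reserve R1 A 1 -> on_hand[A=44 B=57] avail[A=43 B=57] open={R1}
Step 2: cancel R1 -> on_hand[A=44 B=57] avail[A=44 B=57] open={}
Step 3: reserve R2 B 6 -> on_hand[A=44 B=57] avail[A=44 B=51] open={R2}
Step 4: commit R2 -> on_hand[A=44 B=51] avail[A=44 B=51] open={}
Step 5: reserve R3 B 4 -> on_hand[A=44 B=51] avail[A=44 B=47] open={R3}
Step 6: reserve R4 B 5 -> on_hand[A=44 B=51] avail[A=44 B=42] open={R3,R4}
Step 7: reserve R5 A 5 -> on_hand[A=44 B=51] avail[A=39 B=42] open={R3,R4,R5}
Step 8: reserve R6 A 3 -> on_hand[A=44 B=51] avail[A=36 B=42] open={R3,R4,R5,R6}
Step 9: reserve R7 B 5 -> on_hand[A=44 B=51] avail[A=36 B=37] open={R3,R4,R5,R6,R7}
Step 10: commit R5 -> on_hand[A=39 B=51] avail[A=36 B=37] open={R3,R4,R6,R7}
Step 11: reserve R8 A 2 -> on_hand[A=39 B=51] avail[A=34 B=37] open={R3,R4,R6,R7,R8}
Step 12: cancel R6 -> on_hand[A=39 B=51] avail[A=37 B=37] open={R3,R4,R7,R8}
Step 13: reserve R9 B 4 -> on_hand[A=39 B=51] avail[A=37 B=33] open={R3,R4,R7,R8,R9}
Step 14: reserve R10 A 4 -> on_hand[A=39 B=51] avail[A=33 B=33] open={R10,R3,R4,R7,R8,R9}
Open reservations: ['R10', 'R3', 'R4', 'R7', 'R8', 'R9'] -> 6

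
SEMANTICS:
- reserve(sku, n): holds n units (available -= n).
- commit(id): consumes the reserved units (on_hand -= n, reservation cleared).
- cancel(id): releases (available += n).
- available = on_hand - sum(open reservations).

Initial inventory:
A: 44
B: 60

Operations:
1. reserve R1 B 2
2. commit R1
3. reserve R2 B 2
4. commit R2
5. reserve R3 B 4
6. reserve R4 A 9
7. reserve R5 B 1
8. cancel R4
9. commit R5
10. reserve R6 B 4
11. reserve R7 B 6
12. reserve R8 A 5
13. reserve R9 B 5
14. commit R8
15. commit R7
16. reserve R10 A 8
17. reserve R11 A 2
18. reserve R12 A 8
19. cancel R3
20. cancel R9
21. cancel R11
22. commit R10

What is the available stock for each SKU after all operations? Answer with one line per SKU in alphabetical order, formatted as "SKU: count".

Answer: A: 23
B: 45

Derivation:
Step 1: reserve R1 B 2 -> on_hand[A=44 B=60] avail[A=44 B=58] open={R1}
Step 2: commit R1 -> on_hand[A=44 B=58] avail[A=44 B=58] open={}
Step 3: reserve R2 B 2 -> on_hand[A=44 B=58] avail[A=44 B=56] open={R2}
Step 4: commit R2 -> on_hand[A=44 B=56] avail[A=44 B=56] open={}
Step 5: reserve R3 B 4 -> on_hand[A=44 B=56] avail[A=44 B=52] open={R3}
Step 6: reserve R4 A 9 -> on_hand[A=44 B=56] avail[A=35 B=52] open={R3,R4}
Step 7: reserve R5 B 1 -> on_hand[A=44 B=56] avail[A=35 B=51] open={R3,R4,R5}
Step 8: cancel R4 -> on_hand[A=44 B=56] avail[A=44 B=51] open={R3,R5}
Step 9: commit R5 -> on_hand[A=44 B=55] avail[A=44 B=51] open={R3}
Step 10: reserve R6 B 4 -> on_hand[A=44 B=55] avail[A=44 B=47] open={R3,R6}
Step 11: reserve R7 B 6 -> on_hand[A=44 B=55] avail[A=44 B=41] open={R3,R6,R7}
Step 12: reserve R8 A 5 -> on_hand[A=44 B=55] avail[A=39 B=41] open={R3,R6,R7,R8}
Step 13: reserve R9 B 5 -> on_hand[A=44 B=55] avail[A=39 B=36] open={R3,R6,R7,R8,R9}
Step 14: commit R8 -> on_hand[A=39 B=55] avail[A=39 B=36] open={R3,R6,R7,R9}
Step 15: commit R7 -> on_hand[A=39 B=49] avail[A=39 B=36] open={R3,R6,R9}
Step 16: reserve R10 A 8 -> on_hand[A=39 B=49] avail[A=31 B=36] open={R10,R3,R6,R9}
Step 17: reserve R11 A 2 -> on_hand[A=39 B=49] avail[A=29 B=36] open={R10,R11,R3,R6,R9}
Step 18: reserve R12 A 8 -> on_hand[A=39 B=49] avail[A=21 B=36] open={R10,R11,R12,R3,R6,R9}
Step 19: cancel R3 -> on_hand[A=39 B=49] avail[A=21 B=40] open={R10,R11,R12,R6,R9}
Step 20: cancel R9 -> on_hand[A=39 B=49] avail[A=21 B=45] open={R10,R11,R12,R6}
Step 21: cancel R11 -> on_hand[A=39 B=49] avail[A=23 B=45] open={R10,R12,R6}
Step 22: commit R10 -> on_hand[A=31 B=49] avail[A=23 B=45] open={R12,R6}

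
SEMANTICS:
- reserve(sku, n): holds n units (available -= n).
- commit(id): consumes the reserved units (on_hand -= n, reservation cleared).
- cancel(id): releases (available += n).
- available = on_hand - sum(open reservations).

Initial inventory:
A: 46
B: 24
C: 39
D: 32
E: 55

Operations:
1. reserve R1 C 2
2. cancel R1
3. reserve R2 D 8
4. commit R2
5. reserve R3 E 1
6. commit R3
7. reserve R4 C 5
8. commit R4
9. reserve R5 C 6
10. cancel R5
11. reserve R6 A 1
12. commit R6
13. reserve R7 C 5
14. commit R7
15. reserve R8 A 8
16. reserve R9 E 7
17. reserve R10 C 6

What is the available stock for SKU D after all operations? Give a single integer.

Step 1: reserve R1 C 2 -> on_hand[A=46 B=24 C=39 D=32 E=55] avail[A=46 B=24 C=37 D=32 E=55] open={R1}
Step 2: cancel R1 -> on_hand[A=46 B=24 C=39 D=32 E=55] avail[A=46 B=24 C=39 D=32 E=55] open={}
Step 3: reserve R2 D 8 -> on_hand[A=46 B=24 C=39 D=32 E=55] avail[A=46 B=24 C=39 D=24 E=55] open={R2}
Step 4: commit R2 -> on_hand[A=46 B=24 C=39 D=24 E=55] avail[A=46 B=24 C=39 D=24 E=55] open={}
Step 5: reserve R3 E 1 -> on_hand[A=46 B=24 C=39 D=24 E=55] avail[A=46 B=24 C=39 D=24 E=54] open={R3}
Step 6: commit R3 -> on_hand[A=46 B=24 C=39 D=24 E=54] avail[A=46 B=24 C=39 D=24 E=54] open={}
Step 7: reserve R4 C 5 -> on_hand[A=46 B=24 C=39 D=24 E=54] avail[A=46 B=24 C=34 D=24 E=54] open={R4}
Step 8: commit R4 -> on_hand[A=46 B=24 C=34 D=24 E=54] avail[A=46 B=24 C=34 D=24 E=54] open={}
Step 9: reserve R5 C 6 -> on_hand[A=46 B=24 C=34 D=24 E=54] avail[A=46 B=24 C=28 D=24 E=54] open={R5}
Step 10: cancel R5 -> on_hand[A=46 B=24 C=34 D=24 E=54] avail[A=46 B=24 C=34 D=24 E=54] open={}
Step 11: reserve R6 A 1 -> on_hand[A=46 B=24 C=34 D=24 E=54] avail[A=45 B=24 C=34 D=24 E=54] open={R6}
Step 12: commit R6 -> on_hand[A=45 B=24 C=34 D=24 E=54] avail[A=45 B=24 C=34 D=24 E=54] open={}
Step 13: reserve R7 C 5 -> on_hand[A=45 B=24 C=34 D=24 E=54] avail[A=45 B=24 C=29 D=24 E=54] open={R7}
Step 14: commit R7 -> on_hand[A=45 B=24 C=29 D=24 E=54] avail[A=45 B=24 C=29 D=24 E=54] open={}
Step 15: reserve R8 A 8 -> on_hand[A=45 B=24 C=29 D=24 E=54] avail[A=37 B=24 C=29 D=24 E=54] open={R8}
Step 16: reserve R9 E 7 -> on_hand[A=45 B=24 C=29 D=24 E=54] avail[A=37 B=24 C=29 D=24 E=47] open={R8,R9}
Step 17: reserve R10 C 6 -> on_hand[A=45 B=24 C=29 D=24 E=54] avail[A=37 B=24 C=23 D=24 E=47] open={R10,R8,R9}
Final available[D] = 24

Answer: 24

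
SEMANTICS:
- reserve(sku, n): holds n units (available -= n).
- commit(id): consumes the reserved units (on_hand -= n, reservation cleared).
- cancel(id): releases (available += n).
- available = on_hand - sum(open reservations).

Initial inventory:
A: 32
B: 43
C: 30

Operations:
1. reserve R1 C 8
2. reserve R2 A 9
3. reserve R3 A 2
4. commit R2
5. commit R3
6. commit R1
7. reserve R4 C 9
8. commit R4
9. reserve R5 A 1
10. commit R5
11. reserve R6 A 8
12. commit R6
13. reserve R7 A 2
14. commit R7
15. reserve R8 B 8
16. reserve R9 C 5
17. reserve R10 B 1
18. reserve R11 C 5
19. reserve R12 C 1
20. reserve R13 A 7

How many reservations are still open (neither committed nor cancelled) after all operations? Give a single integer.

Step 1: reserve R1 C 8 -> on_hand[A=32 B=43 C=30] avail[A=32 B=43 C=22] open={R1}
Step 2: reserve R2 A 9 -> on_hand[A=32 B=43 C=30] avail[A=23 B=43 C=22] open={R1,R2}
Step 3: reserve R3 A 2 -> on_hand[A=32 B=43 C=30] avail[A=21 B=43 C=22] open={R1,R2,R3}
Step 4: commit R2 -> on_hand[A=23 B=43 C=30] avail[A=21 B=43 C=22] open={R1,R3}
Step 5: commit R3 -> on_hand[A=21 B=43 C=30] avail[A=21 B=43 C=22] open={R1}
Step 6: commit R1 -> on_hand[A=21 B=43 C=22] avail[A=21 B=43 C=22] open={}
Step 7: reserve R4 C 9 -> on_hand[A=21 B=43 C=22] avail[A=21 B=43 C=13] open={R4}
Step 8: commit R4 -> on_hand[A=21 B=43 C=13] avail[A=21 B=43 C=13] open={}
Step 9: reserve R5 A 1 -> on_hand[A=21 B=43 C=13] avail[A=20 B=43 C=13] open={R5}
Step 10: commit R5 -> on_hand[A=20 B=43 C=13] avail[A=20 B=43 C=13] open={}
Step 11: reserve R6 A 8 -> on_hand[A=20 B=43 C=13] avail[A=12 B=43 C=13] open={R6}
Step 12: commit R6 -> on_hand[A=12 B=43 C=13] avail[A=12 B=43 C=13] open={}
Step 13: reserve R7 A 2 -> on_hand[A=12 B=43 C=13] avail[A=10 B=43 C=13] open={R7}
Step 14: commit R7 -> on_hand[A=10 B=43 C=13] avail[A=10 B=43 C=13] open={}
Step 15: reserve R8 B 8 -> on_hand[A=10 B=43 C=13] avail[A=10 B=35 C=13] open={R8}
Step 16: reserve R9 C 5 -> on_hand[A=10 B=43 C=13] avail[A=10 B=35 C=8] open={R8,R9}
Step 17: reserve R10 B 1 -> on_hand[A=10 B=43 C=13] avail[A=10 B=34 C=8] open={R10,R8,R9}
Step 18: reserve R11 C 5 -> on_hand[A=10 B=43 C=13] avail[A=10 B=34 C=3] open={R10,R11,R8,R9}
Step 19: reserve R12 C 1 -> on_hand[A=10 B=43 C=13] avail[A=10 B=34 C=2] open={R10,R11,R12,R8,R9}
Step 20: reserve R13 A 7 -> on_hand[A=10 B=43 C=13] avail[A=3 B=34 C=2] open={R10,R11,R12,R13,R8,R9}
Open reservations: ['R10', 'R11', 'R12', 'R13', 'R8', 'R9'] -> 6

Answer: 6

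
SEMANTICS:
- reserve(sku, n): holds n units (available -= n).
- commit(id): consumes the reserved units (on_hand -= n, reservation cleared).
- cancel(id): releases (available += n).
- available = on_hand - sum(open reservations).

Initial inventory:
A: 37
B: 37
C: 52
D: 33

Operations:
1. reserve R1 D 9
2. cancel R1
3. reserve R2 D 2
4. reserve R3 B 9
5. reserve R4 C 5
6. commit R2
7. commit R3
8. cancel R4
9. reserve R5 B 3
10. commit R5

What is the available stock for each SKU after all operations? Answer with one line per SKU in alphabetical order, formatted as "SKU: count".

Answer: A: 37
B: 25
C: 52
D: 31

Derivation:
Step 1: reserve R1 D 9 -> on_hand[A=37 B=37 C=52 D=33] avail[A=37 B=37 C=52 D=24] open={R1}
Step 2: cancel R1 -> on_hand[A=37 B=37 C=52 D=33] avail[A=37 B=37 C=52 D=33] open={}
Step 3: reserve R2 D 2 -> on_hand[A=37 B=37 C=52 D=33] avail[A=37 B=37 C=52 D=31] open={R2}
Step 4: reserve R3 B 9 -> on_hand[A=37 B=37 C=52 D=33] avail[A=37 B=28 C=52 D=31] open={R2,R3}
Step 5: reserve R4 C 5 -> on_hand[A=37 B=37 C=52 D=33] avail[A=37 B=28 C=47 D=31] open={R2,R3,R4}
Step 6: commit R2 -> on_hand[A=37 B=37 C=52 D=31] avail[A=37 B=28 C=47 D=31] open={R3,R4}
Step 7: commit R3 -> on_hand[A=37 B=28 C=52 D=31] avail[A=37 B=28 C=47 D=31] open={R4}
Step 8: cancel R4 -> on_hand[A=37 B=28 C=52 D=31] avail[A=37 B=28 C=52 D=31] open={}
Step 9: reserve R5 B 3 -> on_hand[A=37 B=28 C=52 D=31] avail[A=37 B=25 C=52 D=31] open={R5}
Step 10: commit R5 -> on_hand[A=37 B=25 C=52 D=31] avail[A=37 B=25 C=52 D=31] open={}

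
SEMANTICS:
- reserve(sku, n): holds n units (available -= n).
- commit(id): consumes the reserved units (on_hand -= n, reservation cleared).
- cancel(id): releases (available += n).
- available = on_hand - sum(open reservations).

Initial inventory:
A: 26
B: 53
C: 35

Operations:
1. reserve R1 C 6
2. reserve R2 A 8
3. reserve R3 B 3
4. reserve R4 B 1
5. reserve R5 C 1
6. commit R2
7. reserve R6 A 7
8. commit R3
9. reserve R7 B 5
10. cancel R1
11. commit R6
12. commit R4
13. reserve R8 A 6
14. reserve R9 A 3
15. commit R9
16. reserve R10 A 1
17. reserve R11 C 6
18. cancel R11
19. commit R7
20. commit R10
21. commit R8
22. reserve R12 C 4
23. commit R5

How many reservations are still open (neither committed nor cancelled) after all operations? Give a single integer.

Answer: 1

Derivation:
Step 1: reserve R1 C 6 -> on_hand[A=26 B=53 C=35] avail[A=26 B=53 C=29] open={R1}
Step 2: reserve R2 A 8 -> on_hand[A=26 B=53 C=35] avail[A=18 B=53 C=29] open={R1,R2}
Step 3: reserve R3 B 3 -> on_hand[A=26 B=53 C=35] avail[A=18 B=50 C=29] open={R1,R2,R3}
Step 4: reserve R4 B 1 -> on_hand[A=26 B=53 C=35] avail[A=18 B=49 C=29] open={R1,R2,R3,R4}
Step 5: reserve R5 C 1 -> on_hand[A=26 B=53 C=35] avail[A=18 B=49 C=28] open={R1,R2,R3,R4,R5}
Step 6: commit R2 -> on_hand[A=18 B=53 C=35] avail[A=18 B=49 C=28] open={R1,R3,R4,R5}
Step 7: reserve R6 A 7 -> on_hand[A=18 B=53 C=35] avail[A=11 B=49 C=28] open={R1,R3,R4,R5,R6}
Step 8: commit R3 -> on_hand[A=18 B=50 C=35] avail[A=11 B=49 C=28] open={R1,R4,R5,R6}
Step 9: reserve R7 B 5 -> on_hand[A=18 B=50 C=35] avail[A=11 B=44 C=28] open={R1,R4,R5,R6,R7}
Step 10: cancel R1 -> on_hand[A=18 B=50 C=35] avail[A=11 B=44 C=34] open={R4,R5,R6,R7}
Step 11: commit R6 -> on_hand[A=11 B=50 C=35] avail[A=11 B=44 C=34] open={R4,R5,R7}
Step 12: commit R4 -> on_hand[A=11 B=49 C=35] avail[A=11 B=44 C=34] open={R5,R7}
Step 13: reserve R8 A 6 -> on_hand[A=11 B=49 C=35] avail[A=5 B=44 C=34] open={R5,R7,R8}
Step 14: reserve R9 A 3 -> on_hand[A=11 B=49 C=35] avail[A=2 B=44 C=34] open={R5,R7,R8,R9}
Step 15: commit R9 -> on_hand[A=8 B=49 C=35] avail[A=2 B=44 C=34] open={R5,R7,R8}
Step 16: reserve R10 A 1 -> on_hand[A=8 B=49 C=35] avail[A=1 B=44 C=34] open={R10,R5,R7,R8}
Step 17: reserve R11 C 6 -> on_hand[A=8 B=49 C=35] avail[A=1 B=44 C=28] open={R10,R11,R5,R7,R8}
Step 18: cancel R11 -> on_hand[A=8 B=49 C=35] avail[A=1 B=44 C=34] open={R10,R5,R7,R8}
Step 19: commit R7 -> on_hand[A=8 B=44 C=35] avail[A=1 B=44 C=34] open={R10,R5,R8}
Step 20: commit R10 -> on_hand[A=7 B=44 C=35] avail[A=1 B=44 C=34] open={R5,R8}
Step 21: commit R8 -> on_hand[A=1 B=44 C=35] avail[A=1 B=44 C=34] open={R5}
Step 22: reserve R12 C 4 -> on_hand[A=1 B=44 C=35] avail[A=1 B=44 C=30] open={R12,R5}
Step 23: commit R5 -> on_hand[A=1 B=44 C=34] avail[A=1 B=44 C=30] open={R12}
Open reservations: ['R12'] -> 1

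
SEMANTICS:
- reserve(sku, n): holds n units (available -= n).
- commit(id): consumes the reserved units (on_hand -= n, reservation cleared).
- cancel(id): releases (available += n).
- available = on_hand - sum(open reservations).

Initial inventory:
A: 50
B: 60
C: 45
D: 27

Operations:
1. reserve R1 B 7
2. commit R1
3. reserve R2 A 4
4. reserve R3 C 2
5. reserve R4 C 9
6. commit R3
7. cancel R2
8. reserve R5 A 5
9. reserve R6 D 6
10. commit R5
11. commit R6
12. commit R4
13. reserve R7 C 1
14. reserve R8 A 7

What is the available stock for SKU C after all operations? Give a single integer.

Step 1: reserve R1 B 7 -> on_hand[A=50 B=60 C=45 D=27] avail[A=50 B=53 C=45 D=27] open={R1}
Step 2: commit R1 -> on_hand[A=50 B=53 C=45 D=27] avail[A=50 B=53 C=45 D=27] open={}
Step 3: reserve R2 A 4 -> on_hand[A=50 B=53 C=45 D=27] avail[A=46 B=53 C=45 D=27] open={R2}
Step 4: reserve R3 C 2 -> on_hand[A=50 B=53 C=45 D=27] avail[A=46 B=53 C=43 D=27] open={R2,R3}
Step 5: reserve R4 C 9 -> on_hand[A=50 B=53 C=45 D=27] avail[A=46 B=53 C=34 D=27] open={R2,R3,R4}
Step 6: commit R3 -> on_hand[A=50 B=53 C=43 D=27] avail[A=46 B=53 C=34 D=27] open={R2,R4}
Step 7: cancel R2 -> on_hand[A=50 B=53 C=43 D=27] avail[A=50 B=53 C=34 D=27] open={R4}
Step 8: reserve R5 A 5 -> on_hand[A=50 B=53 C=43 D=27] avail[A=45 B=53 C=34 D=27] open={R4,R5}
Step 9: reserve R6 D 6 -> on_hand[A=50 B=53 C=43 D=27] avail[A=45 B=53 C=34 D=21] open={R4,R5,R6}
Step 10: commit R5 -> on_hand[A=45 B=53 C=43 D=27] avail[A=45 B=53 C=34 D=21] open={R4,R6}
Step 11: commit R6 -> on_hand[A=45 B=53 C=43 D=21] avail[A=45 B=53 C=34 D=21] open={R4}
Step 12: commit R4 -> on_hand[A=45 B=53 C=34 D=21] avail[A=45 B=53 C=34 D=21] open={}
Step 13: reserve R7 C 1 -> on_hand[A=45 B=53 C=34 D=21] avail[A=45 B=53 C=33 D=21] open={R7}
Step 14: reserve R8 A 7 -> on_hand[A=45 B=53 C=34 D=21] avail[A=38 B=53 C=33 D=21] open={R7,R8}
Final available[C] = 33

Answer: 33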